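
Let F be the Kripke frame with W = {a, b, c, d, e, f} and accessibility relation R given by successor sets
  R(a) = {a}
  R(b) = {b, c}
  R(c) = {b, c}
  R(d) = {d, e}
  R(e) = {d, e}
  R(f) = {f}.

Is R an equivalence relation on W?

Yes

Reflexive: yes — every world is R-related to itself.
Symmetric: yes — every pair in R has its reverse in R.
Transitive: yes — every two-step R-path is closed by a direct edge.
So R is an equivalence relation.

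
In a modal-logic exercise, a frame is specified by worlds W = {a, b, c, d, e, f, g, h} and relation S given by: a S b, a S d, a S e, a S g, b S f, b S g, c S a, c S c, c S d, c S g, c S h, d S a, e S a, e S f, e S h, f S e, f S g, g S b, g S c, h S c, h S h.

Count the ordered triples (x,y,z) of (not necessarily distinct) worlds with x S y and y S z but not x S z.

37

Enumerating: (a,b,f), (a,d,a), (a,e,a), (a,e,f), (a,e,h), (a,g,c), (b,f,e), (b,g,b), (b,g,c), (c,a,b), (c,a,e), (c,g,b), … and 25 more.
Total: 37.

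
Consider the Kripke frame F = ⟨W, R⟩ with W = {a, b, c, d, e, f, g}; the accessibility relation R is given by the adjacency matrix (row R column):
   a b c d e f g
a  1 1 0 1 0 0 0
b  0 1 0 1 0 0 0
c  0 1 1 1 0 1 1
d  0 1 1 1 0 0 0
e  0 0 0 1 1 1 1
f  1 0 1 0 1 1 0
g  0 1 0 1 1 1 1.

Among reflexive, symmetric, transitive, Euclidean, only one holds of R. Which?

Reflexive: yes — every world is R-related to itself.
Symmetric: no — a R b but not b R a.
Transitive: no — a R d and d R c, but not a R c.
Euclidean: no — c R b and c R f, but not b R f.
Only reflexive holds.

reflexive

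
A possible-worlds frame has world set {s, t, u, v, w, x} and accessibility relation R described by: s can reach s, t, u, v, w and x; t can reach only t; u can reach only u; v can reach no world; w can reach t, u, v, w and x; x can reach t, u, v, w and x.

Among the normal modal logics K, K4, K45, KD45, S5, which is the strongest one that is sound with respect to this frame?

K4

Transitive (axiom 4): yes — every two-step R-path is closed by a direct edge.
Euclidean (axiom 5): no — s R t and s R u, but not t R u.
Serial (axiom D): no — v has no R-successor.
Reflexive (axiom T): no — v is not related to itself.
So F validates K, K4; K45 would additionally require R to be Euclidean. The strongest is K4.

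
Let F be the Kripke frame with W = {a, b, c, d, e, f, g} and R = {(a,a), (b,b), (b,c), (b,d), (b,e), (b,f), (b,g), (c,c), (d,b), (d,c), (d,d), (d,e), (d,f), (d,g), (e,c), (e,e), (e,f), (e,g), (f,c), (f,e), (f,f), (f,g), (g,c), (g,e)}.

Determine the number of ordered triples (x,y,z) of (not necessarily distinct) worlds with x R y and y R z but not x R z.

Enumerating: (g,e,f), (g,e,g).

2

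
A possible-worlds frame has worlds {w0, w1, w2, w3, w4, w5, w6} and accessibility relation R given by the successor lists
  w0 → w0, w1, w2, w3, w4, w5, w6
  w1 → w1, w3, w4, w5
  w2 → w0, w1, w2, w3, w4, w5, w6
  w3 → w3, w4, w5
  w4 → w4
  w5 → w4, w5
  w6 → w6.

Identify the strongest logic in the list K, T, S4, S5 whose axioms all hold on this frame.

S4

Reflexive (axiom T): yes — every world is R-related to itself.
Transitive (axiom 4): yes — every two-step R-path is closed by a direct edge.
Euclidean (axiom 5): no — w0 R w1 and w0 R w2, but not w1 R w2.
So F validates K, T, S4; S5 would additionally require R to be Euclidean. The strongest is S4.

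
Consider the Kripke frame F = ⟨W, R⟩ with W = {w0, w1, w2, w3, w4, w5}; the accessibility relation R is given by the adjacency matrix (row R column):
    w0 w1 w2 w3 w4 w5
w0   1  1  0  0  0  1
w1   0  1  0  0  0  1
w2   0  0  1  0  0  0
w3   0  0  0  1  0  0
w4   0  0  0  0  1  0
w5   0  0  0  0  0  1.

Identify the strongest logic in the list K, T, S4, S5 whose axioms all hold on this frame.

S4

Reflexive (axiom T): yes — every world is R-related to itself.
Transitive (axiom 4): yes — every two-step R-path is closed by a direct edge.
Euclidean (axiom 5): no — w0 R w5 and w0 R w1, but not w5 R w1.
So F validates K, T, S4; S5 would additionally require R to be Euclidean. The strongest is S4.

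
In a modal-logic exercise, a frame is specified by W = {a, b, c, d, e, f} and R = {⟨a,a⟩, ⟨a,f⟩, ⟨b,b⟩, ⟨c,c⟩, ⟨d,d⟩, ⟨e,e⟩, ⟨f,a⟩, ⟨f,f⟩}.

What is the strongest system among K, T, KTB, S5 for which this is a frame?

Reflexive (axiom T): yes — every world is R-related to itself.
Symmetric (axiom B): yes — every pair in R has its reverse in R.
Euclidean (axiom 5): yes — any two successors of a common world are R-related.
So F validates K, T, KTB, S5. The strongest is S5.

S5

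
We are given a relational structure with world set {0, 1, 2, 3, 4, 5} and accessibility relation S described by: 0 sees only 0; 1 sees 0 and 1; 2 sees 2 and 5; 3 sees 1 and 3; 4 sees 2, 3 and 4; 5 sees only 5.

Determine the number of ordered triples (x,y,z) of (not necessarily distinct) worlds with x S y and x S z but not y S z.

Enumerating: (1,0,1), (2,5,2), (3,1,3), (4,2,3), (4,2,4), (4,3,2), (4,3,4).

7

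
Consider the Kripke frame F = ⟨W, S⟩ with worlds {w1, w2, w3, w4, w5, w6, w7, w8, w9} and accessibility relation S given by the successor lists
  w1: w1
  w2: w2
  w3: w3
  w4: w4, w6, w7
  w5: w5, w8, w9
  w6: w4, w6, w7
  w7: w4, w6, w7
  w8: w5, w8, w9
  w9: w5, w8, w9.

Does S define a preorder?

Reflexive: yes — every world is S-related to itself.
Transitive: yes — every two-step S-path is closed by a direct edge.
So S is a preorder.

Yes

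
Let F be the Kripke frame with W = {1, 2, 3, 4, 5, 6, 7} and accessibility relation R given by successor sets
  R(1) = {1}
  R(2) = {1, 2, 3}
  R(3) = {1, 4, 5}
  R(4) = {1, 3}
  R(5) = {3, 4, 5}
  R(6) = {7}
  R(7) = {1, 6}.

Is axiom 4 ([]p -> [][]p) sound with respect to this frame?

Axiom 4 corresponds to the accessibility relation being transitive.
Transitive: no — 2 R 3 and 3 R 4, but not 2 R 4.

No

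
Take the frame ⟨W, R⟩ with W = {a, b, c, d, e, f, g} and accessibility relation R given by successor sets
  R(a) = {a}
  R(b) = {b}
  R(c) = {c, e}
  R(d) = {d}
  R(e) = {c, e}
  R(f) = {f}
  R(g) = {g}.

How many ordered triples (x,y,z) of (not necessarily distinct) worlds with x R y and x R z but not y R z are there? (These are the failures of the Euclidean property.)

0

R is Euclidean; there are no such tuples.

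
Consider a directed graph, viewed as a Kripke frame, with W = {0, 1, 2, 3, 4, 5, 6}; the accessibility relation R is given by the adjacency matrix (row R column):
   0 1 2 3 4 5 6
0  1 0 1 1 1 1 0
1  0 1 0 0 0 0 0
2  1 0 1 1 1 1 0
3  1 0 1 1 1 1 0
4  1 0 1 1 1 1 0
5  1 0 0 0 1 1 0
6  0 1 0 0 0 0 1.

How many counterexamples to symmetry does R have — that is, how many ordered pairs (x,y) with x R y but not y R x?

Enumerating: (2,5), (3,5), (6,1).

3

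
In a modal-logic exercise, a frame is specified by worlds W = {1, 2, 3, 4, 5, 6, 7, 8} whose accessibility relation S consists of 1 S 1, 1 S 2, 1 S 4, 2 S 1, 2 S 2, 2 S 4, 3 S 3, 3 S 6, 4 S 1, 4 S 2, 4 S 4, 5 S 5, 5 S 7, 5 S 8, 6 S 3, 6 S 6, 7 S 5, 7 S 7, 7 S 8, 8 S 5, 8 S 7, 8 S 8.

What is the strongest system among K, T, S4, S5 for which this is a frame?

Reflexive (axiom T): yes — every world is S-related to itself.
Transitive (axiom 4): yes — every two-step S-path is closed by a direct edge.
Euclidean (axiom 5): yes — any two successors of a common world are S-related.
So F validates K, T, S4, S5. The strongest is S5.

S5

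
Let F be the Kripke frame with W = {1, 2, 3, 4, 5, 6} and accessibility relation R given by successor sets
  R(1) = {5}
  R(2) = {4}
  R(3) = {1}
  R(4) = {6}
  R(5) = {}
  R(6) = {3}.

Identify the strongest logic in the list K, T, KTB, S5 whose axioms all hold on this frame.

K

Reflexive (axiom T): no — 1 is not related to itself.
Symmetric (axiom B): no — 1 R 5 but not 5 R 1.
Euclidean (axiom 5): no — 1 R 5 and 1 R 5, but not 5 R 5.
So F validates K; T would additionally require R to be reflexive. The strongest is K.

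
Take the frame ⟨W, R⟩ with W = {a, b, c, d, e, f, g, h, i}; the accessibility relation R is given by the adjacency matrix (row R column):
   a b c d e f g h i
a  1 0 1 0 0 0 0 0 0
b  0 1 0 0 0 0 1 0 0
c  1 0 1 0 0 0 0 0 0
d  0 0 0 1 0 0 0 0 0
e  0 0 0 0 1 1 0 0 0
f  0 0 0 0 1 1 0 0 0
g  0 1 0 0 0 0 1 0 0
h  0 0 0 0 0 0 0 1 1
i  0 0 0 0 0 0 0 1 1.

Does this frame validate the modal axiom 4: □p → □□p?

By correspondence theory, 4 is valid on a frame iff R is transitive.
Transitive: yes — every two-step R-path is closed by a direct edge.

Yes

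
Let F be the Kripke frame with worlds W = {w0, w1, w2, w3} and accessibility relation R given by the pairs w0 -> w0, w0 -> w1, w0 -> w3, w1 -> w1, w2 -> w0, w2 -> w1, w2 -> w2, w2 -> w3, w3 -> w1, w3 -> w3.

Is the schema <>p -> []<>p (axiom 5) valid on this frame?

No

Axiom 5 corresponds to the accessibility relation being Euclidean.
Euclidean: no — w0 R w1 and w0 R w3, but not w1 R w3.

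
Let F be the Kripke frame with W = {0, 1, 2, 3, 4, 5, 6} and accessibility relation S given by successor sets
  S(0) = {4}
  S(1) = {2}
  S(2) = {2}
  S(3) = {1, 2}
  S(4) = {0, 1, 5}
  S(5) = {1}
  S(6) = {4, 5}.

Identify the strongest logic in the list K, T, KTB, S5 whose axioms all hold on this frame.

Reflexive (axiom T): no — 0 is not related to itself.
Symmetric (axiom B): no — 1 S 2 but not 2 S 1.
Euclidean (axiom 5): no — 3 S 2 and 3 S 1, but not 2 S 1.
So F validates K; T would additionally require S to be reflexive. The strongest is K.

K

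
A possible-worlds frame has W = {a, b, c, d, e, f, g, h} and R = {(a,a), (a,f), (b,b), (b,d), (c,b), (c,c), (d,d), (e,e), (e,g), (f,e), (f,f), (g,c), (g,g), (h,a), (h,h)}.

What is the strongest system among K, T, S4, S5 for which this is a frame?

Reflexive (axiom T): yes — every world is R-related to itself.
Transitive (axiom 4): no — a R f and f R e, but not a R e.
Euclidean (axiom 5): no — a R f and a R a, but not f R a.
So F validates K, T; S4 would additionally require R to be transitive. The strongest is T.

T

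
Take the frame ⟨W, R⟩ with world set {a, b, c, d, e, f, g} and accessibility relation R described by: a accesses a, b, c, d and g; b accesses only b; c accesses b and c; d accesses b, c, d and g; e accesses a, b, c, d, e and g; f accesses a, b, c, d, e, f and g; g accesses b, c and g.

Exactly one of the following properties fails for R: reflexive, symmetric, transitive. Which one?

symmetric

Reflexive: yes — every world is R-related to itself.
Symmetric: no — a R b but not b R a.
Transitive: yes — every two-step R-path is closed by a direct edge.
Only symmetric fails.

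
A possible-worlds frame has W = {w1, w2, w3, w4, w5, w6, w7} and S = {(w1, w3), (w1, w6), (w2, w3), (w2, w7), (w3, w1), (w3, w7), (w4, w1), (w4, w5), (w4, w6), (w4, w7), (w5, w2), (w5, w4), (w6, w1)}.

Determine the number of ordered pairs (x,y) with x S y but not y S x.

7

Enumerating: (w2,w3), (w2,w7), (w3,w7), (w4,w1), (w4,w6), (w4,w7), (w5,w2).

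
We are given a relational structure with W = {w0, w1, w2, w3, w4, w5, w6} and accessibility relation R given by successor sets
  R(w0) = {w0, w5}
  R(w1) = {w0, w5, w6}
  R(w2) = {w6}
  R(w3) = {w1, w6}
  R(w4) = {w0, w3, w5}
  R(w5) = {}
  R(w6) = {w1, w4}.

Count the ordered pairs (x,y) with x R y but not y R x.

10

Enumerating: (w0,w5), (w1,w0), (w1,w5), (w2,w6), (w3,w1), (w3,w6), (w4,w0), (w4,w3), (w4,w5), (w6,w4).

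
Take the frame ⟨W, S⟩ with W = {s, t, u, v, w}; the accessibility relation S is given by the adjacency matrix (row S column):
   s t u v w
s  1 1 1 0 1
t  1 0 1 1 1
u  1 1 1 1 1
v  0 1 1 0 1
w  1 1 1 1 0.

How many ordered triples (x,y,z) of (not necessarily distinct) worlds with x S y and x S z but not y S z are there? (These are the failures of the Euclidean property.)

17

Enumerating: (s,t,t), (s,w,w), (t,s,v), (t,v,s), (t,v,v), (t,w,w), (u,s,v), (u,t,t), (u,v,s), (u,v,v), (u,w,w), (v,t,t), (v,w,w), (w,s,v), (w,t,t), (w,v,s), (w,v,v).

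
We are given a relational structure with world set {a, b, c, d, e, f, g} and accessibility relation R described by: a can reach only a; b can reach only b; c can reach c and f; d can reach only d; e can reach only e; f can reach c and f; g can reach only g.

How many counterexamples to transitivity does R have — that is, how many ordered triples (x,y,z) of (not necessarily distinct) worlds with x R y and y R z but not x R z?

R is transitive; there are no such tuples.

0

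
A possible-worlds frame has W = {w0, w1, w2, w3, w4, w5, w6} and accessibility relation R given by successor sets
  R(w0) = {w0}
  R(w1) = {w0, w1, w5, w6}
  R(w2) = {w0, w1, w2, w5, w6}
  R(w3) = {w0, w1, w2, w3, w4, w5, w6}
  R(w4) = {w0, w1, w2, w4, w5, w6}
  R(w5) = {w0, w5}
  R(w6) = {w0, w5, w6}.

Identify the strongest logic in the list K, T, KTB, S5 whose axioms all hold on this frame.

T

Reflexive (axiom T): yes — every world is R-related to itself.
Symmetric (axiom B): no — w1 R w0 but not w0 R w1.
Euclidean (axiom 5): no — w1 R w0 and w1 R w5, but not w0 R w5.
So F validates K, T; KTB would additionally require R to be symmetric. The strongest is T.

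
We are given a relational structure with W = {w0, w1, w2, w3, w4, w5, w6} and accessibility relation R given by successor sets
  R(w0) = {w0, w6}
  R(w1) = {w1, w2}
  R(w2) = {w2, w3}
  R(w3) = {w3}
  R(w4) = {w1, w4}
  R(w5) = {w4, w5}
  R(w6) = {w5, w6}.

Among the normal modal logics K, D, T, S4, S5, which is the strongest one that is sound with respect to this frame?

Serial (axiom D): yes — every world has a successor (e.g. w0 R w0).
Reflexive (axiom T): yes — every world is R-related to itself.
Transitive (axiom 4): no — w0 R w6 and w6 R w5, but not w0 R w5.
Euclidean (axiom 5): no — w0 R w6 and w0 R w0, but not w6 R w0.
So F validates K, D, T; S4 would additionally require R to be transitive. The strongest is T.

T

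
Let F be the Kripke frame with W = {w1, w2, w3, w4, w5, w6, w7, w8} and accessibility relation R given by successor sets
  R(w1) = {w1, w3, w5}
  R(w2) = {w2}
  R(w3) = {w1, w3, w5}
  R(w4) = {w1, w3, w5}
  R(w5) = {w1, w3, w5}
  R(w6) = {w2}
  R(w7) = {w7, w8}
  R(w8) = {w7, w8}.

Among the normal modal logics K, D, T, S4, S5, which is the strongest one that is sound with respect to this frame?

D

Serial (axiom D): yes — every world has a successor (e.g. w1 R w1).
Reflexive (axiom T): no — w4 is not related to itself.
Transitive (axiom 4): yes — every two-step R-path is closed by a direct edge.
Euclidean (axiom 5): yes — any two successors of a common world are R-related.
So F validates K, D; T would additionally require R to be reflexive. The strongest is D.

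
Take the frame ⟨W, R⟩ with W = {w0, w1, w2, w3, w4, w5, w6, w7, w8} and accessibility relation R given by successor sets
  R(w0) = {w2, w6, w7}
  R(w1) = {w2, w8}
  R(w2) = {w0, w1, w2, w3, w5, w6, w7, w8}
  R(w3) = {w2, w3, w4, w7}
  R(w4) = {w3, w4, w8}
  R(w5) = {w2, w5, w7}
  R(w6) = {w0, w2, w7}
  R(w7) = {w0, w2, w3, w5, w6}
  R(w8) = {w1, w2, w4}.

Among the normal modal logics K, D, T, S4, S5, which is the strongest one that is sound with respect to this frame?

Serial (axiom D): yes — every world has a successor (e.g. w0 R w2).
Reflexive (axiom T): no — w0 is not related to itself.
Transitive (axiom 4): no — w0 R w2 and w2 R w1, but not w0 R w1.
Euclidean (axiom 5): no — w2 R w0 and w2 R w1, but not w0 R w1.
So F validates K, D; T would additionally require R to be reflexive. The strongest is D.

D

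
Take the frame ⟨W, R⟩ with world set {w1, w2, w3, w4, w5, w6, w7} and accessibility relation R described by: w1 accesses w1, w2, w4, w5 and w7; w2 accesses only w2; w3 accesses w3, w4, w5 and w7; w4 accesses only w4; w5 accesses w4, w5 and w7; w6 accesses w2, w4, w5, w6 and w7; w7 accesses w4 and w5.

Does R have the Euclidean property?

Euclidean: no — w1 R w2 and w1 R w4, but not w2 R w4.

No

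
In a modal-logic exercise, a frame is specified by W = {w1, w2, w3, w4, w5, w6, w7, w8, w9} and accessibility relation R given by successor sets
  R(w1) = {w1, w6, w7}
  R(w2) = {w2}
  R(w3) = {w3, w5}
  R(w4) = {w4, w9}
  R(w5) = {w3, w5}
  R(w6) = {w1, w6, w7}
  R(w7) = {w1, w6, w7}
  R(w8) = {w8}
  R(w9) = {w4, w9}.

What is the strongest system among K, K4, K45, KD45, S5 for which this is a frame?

S5

Transitive (axiom 4): yes — every two-step R-path is closed by a direct edge.
Euclidean (axiom 5): yes — any two successors of a common world are R-related.
Serial (axiom D): yes — every world has a successor (e.g. w1 R w1).
Reflexive (axiom T): yes — every world is R-related to itself.
So F validates K, K4, K45, KD45, S5. The strongest is S5.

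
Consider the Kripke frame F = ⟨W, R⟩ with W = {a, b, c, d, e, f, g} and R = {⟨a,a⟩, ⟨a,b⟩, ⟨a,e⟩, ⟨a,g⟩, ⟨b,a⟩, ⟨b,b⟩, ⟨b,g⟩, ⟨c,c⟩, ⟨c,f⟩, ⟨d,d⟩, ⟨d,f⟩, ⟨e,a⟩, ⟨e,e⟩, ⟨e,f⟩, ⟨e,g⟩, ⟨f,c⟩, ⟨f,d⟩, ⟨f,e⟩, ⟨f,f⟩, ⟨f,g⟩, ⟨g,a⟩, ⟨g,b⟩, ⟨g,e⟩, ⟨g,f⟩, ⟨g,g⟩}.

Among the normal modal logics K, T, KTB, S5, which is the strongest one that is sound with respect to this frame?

KTB

Reflexive (axiom T): yes — every world is R-related to itself.
Symmetric (axiom B): yes — every pair in R has its reverse in R.
Euclidean (axiom 5): no — a R b and a R e, but not b R e.
So F validates K, T, KTB; S5 would additionally require R to be Euclidean. The strongest is KTB.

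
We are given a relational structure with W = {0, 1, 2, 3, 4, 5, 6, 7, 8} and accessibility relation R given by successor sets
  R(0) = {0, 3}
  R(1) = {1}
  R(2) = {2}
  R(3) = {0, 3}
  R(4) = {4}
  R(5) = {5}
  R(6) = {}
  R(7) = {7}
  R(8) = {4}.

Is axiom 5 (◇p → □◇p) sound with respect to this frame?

Axiom 5 corresponds to the accessibility relation being Euclidean.
Euclidean: yes — any two successors of a common world are R-related.

Yes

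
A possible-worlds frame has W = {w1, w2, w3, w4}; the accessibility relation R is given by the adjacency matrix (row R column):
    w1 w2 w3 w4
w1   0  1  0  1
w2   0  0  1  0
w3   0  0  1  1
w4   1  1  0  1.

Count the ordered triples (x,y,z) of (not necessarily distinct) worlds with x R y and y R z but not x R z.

6

Enumerating: (w1,w2,w3), (w1,w4,w1), (w2,w3,w4), (w3,w4,w1), (w3,w4,w2), (w4,w2,w3).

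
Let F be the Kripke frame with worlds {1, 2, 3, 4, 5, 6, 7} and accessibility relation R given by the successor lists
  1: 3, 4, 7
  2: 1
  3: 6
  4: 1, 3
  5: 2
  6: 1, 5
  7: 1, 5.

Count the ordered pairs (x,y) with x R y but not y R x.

Enumerating: (1,3), (2,1), (3,6), (4,3), (5,2), (6,1), (6,5), (7,5).

8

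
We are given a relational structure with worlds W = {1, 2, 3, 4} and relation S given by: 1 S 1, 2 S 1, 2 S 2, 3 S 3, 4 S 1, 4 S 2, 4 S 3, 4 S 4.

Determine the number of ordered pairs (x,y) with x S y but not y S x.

Enumerating: (2,1), (4,1), (4,2), (4,3).

4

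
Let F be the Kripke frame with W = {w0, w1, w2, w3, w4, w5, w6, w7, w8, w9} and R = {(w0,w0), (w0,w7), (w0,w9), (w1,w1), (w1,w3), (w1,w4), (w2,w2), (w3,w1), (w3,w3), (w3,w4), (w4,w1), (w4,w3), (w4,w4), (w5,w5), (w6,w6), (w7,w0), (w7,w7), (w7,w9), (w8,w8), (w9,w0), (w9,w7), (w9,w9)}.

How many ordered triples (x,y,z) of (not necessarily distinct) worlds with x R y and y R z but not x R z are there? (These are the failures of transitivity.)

0

R is transitive; there are no such tuples.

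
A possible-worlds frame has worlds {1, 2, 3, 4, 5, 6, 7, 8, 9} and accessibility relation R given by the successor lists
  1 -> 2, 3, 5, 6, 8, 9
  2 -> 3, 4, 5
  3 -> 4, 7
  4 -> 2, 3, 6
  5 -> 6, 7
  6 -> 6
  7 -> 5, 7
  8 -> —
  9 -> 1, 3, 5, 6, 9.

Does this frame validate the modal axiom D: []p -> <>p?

By correspondence theory, D is valid on a frame iff R is serial.
Serial: no — 8 has no R-successor.

No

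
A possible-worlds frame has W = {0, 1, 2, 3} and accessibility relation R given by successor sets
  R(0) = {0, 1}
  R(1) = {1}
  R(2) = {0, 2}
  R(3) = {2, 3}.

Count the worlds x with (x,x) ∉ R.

0

R is reflexive; there are no such worlds.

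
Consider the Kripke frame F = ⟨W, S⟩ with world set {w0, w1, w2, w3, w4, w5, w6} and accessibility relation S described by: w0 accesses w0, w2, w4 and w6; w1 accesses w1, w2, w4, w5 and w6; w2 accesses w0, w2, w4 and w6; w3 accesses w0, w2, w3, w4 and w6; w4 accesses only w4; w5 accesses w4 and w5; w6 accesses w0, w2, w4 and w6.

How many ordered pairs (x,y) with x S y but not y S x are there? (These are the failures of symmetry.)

Enumerating: (w0,w4), (w1,w2), (w1,w4), (w1,w5), (w1,w6), (w2,w4), (w3,w0), (w3,w2), (w3,w4), (w3,w6), (w5,w4), (w6,w4).

12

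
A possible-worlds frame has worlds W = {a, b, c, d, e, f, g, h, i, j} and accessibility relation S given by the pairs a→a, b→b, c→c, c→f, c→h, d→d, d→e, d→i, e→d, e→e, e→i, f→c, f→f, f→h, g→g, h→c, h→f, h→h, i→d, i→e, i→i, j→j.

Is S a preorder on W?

Reflexive: yes — every world is S-related to itself.
Transitive: yes — every two-step S-path is closed by a direct edge.
So S is a preorder.

Yes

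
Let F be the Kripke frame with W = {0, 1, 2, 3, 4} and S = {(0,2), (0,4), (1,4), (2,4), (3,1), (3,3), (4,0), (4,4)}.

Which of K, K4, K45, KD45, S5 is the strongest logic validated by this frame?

Transitive (axiom 4): no — 1 S 4 and 4 S 0, but not 1 S 0.
Euclidean (axiom 5): no — 0 S 4 and 0 S 2, but not 4 S 2.
Serial (axiom D): yes — every world has a successor (e.g. 0 S 2).
Reflexive (axiom T): no — 0 is not related to itself.
So F validates K; K4 would additionally require S to be transitive. The strongest is K.

K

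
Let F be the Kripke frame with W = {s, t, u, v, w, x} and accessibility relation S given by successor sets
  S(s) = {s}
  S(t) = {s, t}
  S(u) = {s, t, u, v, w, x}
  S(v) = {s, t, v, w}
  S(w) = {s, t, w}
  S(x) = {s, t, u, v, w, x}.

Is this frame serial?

Serial: yes — every world has a successor (e.g. s S s).

Yes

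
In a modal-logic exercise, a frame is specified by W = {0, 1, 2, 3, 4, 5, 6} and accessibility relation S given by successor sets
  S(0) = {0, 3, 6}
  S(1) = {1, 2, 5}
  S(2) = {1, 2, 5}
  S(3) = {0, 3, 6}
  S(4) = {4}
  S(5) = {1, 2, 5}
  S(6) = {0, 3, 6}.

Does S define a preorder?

Yes

Reflexive: yes — every world is S-related to itself.
Transitive: yes — every two-step S-path is closed by a direct edge.
So S is a preorder.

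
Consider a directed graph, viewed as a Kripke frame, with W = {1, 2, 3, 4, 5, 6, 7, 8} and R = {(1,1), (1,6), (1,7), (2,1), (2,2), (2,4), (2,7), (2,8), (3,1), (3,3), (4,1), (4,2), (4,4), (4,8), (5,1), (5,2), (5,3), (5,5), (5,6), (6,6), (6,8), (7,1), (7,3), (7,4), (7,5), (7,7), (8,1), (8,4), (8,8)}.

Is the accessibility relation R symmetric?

No

Symmetric: no — 1 R 6 but not 6 R 1.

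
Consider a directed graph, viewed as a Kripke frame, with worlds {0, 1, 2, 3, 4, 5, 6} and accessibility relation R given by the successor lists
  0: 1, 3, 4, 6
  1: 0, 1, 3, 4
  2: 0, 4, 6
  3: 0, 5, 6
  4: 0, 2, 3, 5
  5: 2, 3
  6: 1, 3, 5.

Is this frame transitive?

Transitive: no — 0 R 3 and 3 R 5, but not 0 R 5.

No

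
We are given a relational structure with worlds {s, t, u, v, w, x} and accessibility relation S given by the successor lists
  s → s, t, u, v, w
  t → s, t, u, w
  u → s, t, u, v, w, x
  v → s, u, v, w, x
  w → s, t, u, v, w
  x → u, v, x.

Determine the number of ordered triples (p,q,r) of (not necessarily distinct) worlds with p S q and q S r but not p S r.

Enumerating: (s,u,x), (s,v,x), (t,s,v), (t,u,v), (t,u,x), (t,w,v), (v,s,t), (v,u,t), (v,w,t), (w,u,x), (w,v,x), (x,u,s), (x,u,t), (x,u,w), (x,v,s), (x,v,w).

16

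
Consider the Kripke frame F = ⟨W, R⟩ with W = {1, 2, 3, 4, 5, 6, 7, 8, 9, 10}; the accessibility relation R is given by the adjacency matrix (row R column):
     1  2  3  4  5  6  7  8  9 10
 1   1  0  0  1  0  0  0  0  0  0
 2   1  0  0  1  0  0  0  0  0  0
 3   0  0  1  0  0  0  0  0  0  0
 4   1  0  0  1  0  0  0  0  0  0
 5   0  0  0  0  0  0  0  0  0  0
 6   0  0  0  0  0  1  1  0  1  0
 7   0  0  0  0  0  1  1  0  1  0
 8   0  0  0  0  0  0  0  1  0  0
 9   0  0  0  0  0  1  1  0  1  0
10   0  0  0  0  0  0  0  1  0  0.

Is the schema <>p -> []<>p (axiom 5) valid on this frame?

Axiom 5 corresponds to the accessibility relation being Euclidean.
Euclidean: yes — any two successors of a common world are R-related.

Yes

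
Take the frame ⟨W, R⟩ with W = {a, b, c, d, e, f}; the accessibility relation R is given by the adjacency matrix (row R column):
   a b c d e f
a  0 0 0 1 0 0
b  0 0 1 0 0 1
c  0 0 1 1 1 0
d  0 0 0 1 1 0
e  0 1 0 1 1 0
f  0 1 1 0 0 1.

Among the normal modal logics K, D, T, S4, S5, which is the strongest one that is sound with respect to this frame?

D

Serial (axiom D): yes — every world has a successor (e.g. a R d).
Reflexive (axiom T): no — a is not related to itself.
Transitive (axiom 4): no — a R d and d R e, but not a R e.
Euclidean (axiom 5): no — b R c and b R f, but not c R f.
So F validates K, D; T would additionally require R to be reflexive. The strongest is D.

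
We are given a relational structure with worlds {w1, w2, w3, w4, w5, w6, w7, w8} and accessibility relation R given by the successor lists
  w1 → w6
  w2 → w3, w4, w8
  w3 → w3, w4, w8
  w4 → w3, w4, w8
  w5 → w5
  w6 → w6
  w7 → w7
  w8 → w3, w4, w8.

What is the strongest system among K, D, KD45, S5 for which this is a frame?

Serial (axiom D): yes — every world has a successor (e.g. w1 R w6).
Euclidean (axiom 5): yes — any two successors of a common world are R-related.
Transitive (axiom 4): yes — every two-step R-path is closed by a direct edge.
Reflexive (axiom T): no — w1 is not related to itself.
So F validates K, D, KD45; S5 would additionally require R to be reflexive. The strongest is KD45.

KD45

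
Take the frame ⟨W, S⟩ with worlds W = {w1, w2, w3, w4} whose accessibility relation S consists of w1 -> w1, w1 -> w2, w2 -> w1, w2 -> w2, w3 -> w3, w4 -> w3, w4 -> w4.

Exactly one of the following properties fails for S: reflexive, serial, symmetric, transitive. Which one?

Reflexive: yes — every world is S-related to itself.
Serial: yes — every world has a successor (e.g. w1 S w1).
Symmetric: no — w4 S w3 but not w3 S w4.
Transitive: yes — every two-step S-path is closed by a direct edge.
Only symmetric fails.

symmetric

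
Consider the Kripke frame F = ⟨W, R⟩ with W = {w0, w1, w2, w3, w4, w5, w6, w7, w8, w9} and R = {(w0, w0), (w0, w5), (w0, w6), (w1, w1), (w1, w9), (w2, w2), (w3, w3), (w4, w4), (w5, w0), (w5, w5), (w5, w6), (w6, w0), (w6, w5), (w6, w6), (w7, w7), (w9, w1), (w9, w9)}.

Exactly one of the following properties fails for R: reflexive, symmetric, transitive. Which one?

reflexive

Reflexive: no — w8 is not related to itself.
Symmetric: yes — every pair in R has its reverse in R.
Transitive: yes — every two-step R-path is closed by a direct edge.
Only reflexive fails.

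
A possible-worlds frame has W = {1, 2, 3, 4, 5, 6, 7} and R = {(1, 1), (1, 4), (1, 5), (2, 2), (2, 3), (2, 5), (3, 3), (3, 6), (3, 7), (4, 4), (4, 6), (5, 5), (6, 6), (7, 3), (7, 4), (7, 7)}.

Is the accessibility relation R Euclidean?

No

Euclidean: no — 1 R 4 and 1 R 5, but not 4 R 5.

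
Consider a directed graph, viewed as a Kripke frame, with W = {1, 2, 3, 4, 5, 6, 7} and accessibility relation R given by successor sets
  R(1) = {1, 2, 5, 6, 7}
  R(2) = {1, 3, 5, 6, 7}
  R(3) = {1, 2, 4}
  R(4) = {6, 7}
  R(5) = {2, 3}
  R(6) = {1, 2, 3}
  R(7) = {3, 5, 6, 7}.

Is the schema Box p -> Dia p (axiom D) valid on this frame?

Yes

Axiom D corresponds to the accessibility relation being serial.
Serial: yes — every world has a successor (e.g. 1 R 1).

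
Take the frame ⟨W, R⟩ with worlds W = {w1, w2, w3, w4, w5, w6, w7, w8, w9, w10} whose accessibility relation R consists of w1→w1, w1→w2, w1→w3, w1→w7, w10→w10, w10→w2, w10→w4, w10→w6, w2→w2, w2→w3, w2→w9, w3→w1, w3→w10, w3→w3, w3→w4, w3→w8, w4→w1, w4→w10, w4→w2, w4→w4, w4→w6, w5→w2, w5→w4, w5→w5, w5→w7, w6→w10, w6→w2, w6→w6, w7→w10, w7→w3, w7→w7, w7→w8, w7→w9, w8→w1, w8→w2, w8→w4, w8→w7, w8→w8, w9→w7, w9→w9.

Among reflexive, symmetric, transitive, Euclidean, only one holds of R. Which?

Reflexive: yes — every world is R-related to itself.
Symmetric: no — w1 R w2 but not w2 R w1.
Transitive: no — w1 R w2 and w2 R w9, but not w1 R w9.
Euclidean: no — w1 R w2 and w1 R w7, but not w2 R w7.
Only reflexive holds.

reflexive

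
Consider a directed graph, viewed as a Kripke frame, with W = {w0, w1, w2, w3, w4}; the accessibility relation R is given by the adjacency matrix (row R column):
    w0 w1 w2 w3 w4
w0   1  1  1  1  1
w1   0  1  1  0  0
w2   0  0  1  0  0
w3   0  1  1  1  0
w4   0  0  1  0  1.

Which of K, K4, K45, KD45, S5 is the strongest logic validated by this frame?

K4

Transitive (axiom 4): yes — every two-step R-path is closed by a direct edge.
Euclidean (axiom 5): no — w0 R w1 and w0 R w3, but not w1 R w3.
Serial (axiom D): yes — every world has a successor (e.g. w0 R w0).
Reflexive (axiom T): yes — every world is R-related to itself.
So F validates K, K4; K45 would additionally require R to be Euclidean. The strongest is K4.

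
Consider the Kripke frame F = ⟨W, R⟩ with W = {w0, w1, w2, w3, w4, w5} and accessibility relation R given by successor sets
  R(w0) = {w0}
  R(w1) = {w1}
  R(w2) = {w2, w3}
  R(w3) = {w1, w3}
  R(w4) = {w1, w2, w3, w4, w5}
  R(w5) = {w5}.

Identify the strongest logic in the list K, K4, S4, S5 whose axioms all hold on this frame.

K

Transitive (axiom 4): no — w2 R w3 and w3 R w1, but not w2 R w1.
Reflexive (axiom T): yes — every world is R-related to itself.
Euclidean (axiom 5): no — w4 R w1 and w4 R w2, but not w1 R w2.
So F validates K; K4 would additionally require R to be transitive. The strongest is K.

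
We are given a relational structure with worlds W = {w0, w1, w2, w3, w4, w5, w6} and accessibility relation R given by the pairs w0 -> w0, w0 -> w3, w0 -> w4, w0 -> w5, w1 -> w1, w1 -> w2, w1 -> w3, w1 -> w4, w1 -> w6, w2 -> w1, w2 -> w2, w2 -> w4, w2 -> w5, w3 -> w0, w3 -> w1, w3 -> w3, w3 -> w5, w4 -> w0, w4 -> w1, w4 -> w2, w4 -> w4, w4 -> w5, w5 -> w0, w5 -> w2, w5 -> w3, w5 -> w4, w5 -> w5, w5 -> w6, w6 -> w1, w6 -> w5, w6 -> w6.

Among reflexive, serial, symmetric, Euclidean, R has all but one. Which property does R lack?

Euclidean

Reflexive: yes — every world is R-related to itself.
Serial: yes — every world has a successor (e.g. w0 R w0).
Symmetric: yes — every pair in R has its reverse in R.
Euclidean: no — w0 R w3 and w0 R w4, but not w3 R w4.
Only Euclidean fails.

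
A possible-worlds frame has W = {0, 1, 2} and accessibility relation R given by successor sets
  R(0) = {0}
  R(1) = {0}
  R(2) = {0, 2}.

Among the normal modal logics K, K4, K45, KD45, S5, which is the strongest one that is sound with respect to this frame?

Transitive (axiom 4): yes — every two-step R-path is closed by a direct edge.
Euclidean (axiom 5): no — 2 R 0 and 2 R 2, but not 0 R 2.
Serial (axiom D): yes — every world has a successor (e.g. 0 R 0).
Reflexive (axiom T): no — 1 is not related to itself.
So F validates K, K4; K45 would additionally require R to be Euclidean. The strongest is K4.

K4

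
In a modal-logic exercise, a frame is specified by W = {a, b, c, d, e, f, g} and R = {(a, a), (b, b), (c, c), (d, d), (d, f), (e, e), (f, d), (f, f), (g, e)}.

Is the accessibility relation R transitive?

Transitive: yes — every two-step R-path is closed by a direct edge.

Yes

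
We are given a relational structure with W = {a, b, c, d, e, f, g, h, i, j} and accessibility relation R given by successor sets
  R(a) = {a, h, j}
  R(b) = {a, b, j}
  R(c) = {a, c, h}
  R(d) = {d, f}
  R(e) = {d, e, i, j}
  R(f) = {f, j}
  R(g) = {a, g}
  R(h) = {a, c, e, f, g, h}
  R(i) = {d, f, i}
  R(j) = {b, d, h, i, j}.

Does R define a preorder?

Reflexive: yes — every world is R-related to itself.
Transitive: no — a R h and h R c, but not a R c.
So R is not a preorder.

No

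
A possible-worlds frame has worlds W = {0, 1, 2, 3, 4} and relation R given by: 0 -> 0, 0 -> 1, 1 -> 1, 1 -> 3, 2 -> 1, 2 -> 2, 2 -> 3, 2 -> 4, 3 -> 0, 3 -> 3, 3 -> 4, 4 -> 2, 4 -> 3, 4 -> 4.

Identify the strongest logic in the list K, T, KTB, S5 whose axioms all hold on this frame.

Reflexive (axiom T): yes — every world is R-related to itself.
Symmetric (axiom B): no — 0 R 1 but not 1 R 0.
Euclidean (axiom 5): no — 2 R 1 and 2 R 4, but not 1 R 4.
So F validates K, T; KTB would additionally require R to be symmetric. The strongest is T.

T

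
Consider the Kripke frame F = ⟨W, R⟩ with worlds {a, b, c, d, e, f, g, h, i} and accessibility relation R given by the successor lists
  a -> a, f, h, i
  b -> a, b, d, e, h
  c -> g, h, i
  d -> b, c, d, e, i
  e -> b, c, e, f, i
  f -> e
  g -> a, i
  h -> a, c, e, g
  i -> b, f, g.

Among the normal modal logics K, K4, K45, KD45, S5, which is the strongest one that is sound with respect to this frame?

K

Transitive (axiom 4): no — a R f and f R e, but not a R e.
Euclidean (axiom 5): no — a R f and a R h, but not f R h.
Serial (axiom D): yes — every world has a successor (e.g. a R a).
Reflexive (axiom T): no — c is not related to itself.
So F validates K; K4 would additionally require R to be transitive. The strongest is K.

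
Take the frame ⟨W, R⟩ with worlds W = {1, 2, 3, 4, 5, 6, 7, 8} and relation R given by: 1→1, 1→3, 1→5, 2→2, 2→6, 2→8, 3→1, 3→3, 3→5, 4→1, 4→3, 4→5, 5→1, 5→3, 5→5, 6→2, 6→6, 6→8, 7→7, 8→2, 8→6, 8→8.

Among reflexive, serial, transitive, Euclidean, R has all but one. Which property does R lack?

reflexive

Reflexive: no — 4 is not related to itself.
Serial: yes — every world has a successor (e.g. 1 R 1).
Transitive: yes — every two-step R-path is closed by a direct edge.
Euclidean: yes — any two successors of a common world are R-related.
Only reflexive fails.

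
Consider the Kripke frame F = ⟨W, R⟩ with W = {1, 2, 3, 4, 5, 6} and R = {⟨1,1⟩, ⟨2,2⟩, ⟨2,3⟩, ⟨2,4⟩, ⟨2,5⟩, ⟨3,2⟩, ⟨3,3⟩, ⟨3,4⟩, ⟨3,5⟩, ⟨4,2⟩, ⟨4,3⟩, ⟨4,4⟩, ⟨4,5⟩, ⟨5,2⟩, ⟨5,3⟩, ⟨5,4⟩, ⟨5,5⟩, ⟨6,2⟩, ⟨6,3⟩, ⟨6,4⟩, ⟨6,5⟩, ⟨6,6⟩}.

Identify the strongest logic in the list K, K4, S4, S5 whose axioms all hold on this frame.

S4

Transitive (axiom 4): yes — every two-step R-path is closed by a direct edge.
Reflexive (axiom T): yes — every world is R-related to itself.
Euclidean (axiom 5): no — 6 R 2 and 6 R 6, but not 2 R 6.
So F validates K, K4, S4; S5 would additionally require R to be Euclidean. The strongest is S4.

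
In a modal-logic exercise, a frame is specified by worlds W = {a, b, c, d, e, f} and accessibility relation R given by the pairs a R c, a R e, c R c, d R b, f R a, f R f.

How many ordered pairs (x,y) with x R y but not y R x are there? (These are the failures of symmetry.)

4

Enumerating: (a,c), (a,e), (d,b), (f,a).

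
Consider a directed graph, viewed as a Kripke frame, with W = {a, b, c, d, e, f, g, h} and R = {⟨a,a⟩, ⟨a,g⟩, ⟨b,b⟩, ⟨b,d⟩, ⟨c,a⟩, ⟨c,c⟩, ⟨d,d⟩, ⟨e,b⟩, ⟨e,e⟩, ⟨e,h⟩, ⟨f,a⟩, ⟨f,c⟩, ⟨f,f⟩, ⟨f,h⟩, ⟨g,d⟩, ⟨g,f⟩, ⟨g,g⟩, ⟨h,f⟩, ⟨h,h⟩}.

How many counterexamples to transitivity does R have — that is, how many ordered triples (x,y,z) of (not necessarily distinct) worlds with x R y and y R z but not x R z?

Enumerating: (a,g,d), (a,g,f), (c,a,g), (e,b,d), (e,h,f), (f,a,g), (g,f,a), (g,f,c), (g,f,h), (h,f,a), (h,f,c).

11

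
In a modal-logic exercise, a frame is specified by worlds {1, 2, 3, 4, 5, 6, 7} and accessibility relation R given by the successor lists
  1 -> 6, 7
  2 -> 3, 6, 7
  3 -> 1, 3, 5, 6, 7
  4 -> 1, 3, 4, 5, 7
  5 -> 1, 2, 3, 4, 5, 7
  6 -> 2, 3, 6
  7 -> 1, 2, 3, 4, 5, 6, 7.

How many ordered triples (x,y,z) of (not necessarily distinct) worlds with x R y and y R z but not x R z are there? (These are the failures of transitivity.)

32

Enumerating: (1,6,2), (1,6,3), (1,7,1), (1,7,2), (1,7,3), (1,7,4), (1,7,5), (2,3,1), (2,3,5), (2,6,2), (2,7,1), (2,7,2), … and 20 more.
Total: 32.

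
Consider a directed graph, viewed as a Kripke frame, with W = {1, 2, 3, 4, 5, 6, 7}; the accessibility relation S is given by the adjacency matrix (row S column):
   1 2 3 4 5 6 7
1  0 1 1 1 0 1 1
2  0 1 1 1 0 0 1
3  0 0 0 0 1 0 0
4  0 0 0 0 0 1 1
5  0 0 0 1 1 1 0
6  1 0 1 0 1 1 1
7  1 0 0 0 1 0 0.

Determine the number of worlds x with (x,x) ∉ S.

Enumerating: 1, 3, 4, 7.

4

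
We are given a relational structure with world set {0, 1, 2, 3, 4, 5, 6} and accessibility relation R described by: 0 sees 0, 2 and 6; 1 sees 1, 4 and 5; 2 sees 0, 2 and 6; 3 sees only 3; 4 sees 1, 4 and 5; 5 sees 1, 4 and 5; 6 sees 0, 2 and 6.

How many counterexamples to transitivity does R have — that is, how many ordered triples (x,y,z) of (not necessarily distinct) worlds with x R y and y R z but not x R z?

R is transitive; there are no such tuples.

0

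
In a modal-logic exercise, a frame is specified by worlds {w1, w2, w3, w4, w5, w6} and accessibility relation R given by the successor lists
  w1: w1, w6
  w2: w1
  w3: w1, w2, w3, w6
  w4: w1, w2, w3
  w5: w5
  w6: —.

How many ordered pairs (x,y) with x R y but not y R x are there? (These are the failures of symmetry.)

8

Enumerating: (w1,w6), (w2,w1), (w3,w1), (w3,w2), (w3,w6), (w4,w1), (w4,w2), (w4,w3).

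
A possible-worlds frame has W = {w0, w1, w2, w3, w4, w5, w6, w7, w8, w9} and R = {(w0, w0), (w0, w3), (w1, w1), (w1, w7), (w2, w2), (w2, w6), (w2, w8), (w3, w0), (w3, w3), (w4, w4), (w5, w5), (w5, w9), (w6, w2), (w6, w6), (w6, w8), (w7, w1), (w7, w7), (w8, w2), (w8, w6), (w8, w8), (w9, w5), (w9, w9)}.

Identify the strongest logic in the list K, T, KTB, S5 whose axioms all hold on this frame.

S5

Reflexive (axiom T): yes — every world is R-related to itself.
Symmetric (axiom B): yes — every pair in R has its reverse in R.
Euclidean (axiom 5): yes — any two successors of a common world are R-related.
So F validates K, T, KTB, S5. The strongest is S5.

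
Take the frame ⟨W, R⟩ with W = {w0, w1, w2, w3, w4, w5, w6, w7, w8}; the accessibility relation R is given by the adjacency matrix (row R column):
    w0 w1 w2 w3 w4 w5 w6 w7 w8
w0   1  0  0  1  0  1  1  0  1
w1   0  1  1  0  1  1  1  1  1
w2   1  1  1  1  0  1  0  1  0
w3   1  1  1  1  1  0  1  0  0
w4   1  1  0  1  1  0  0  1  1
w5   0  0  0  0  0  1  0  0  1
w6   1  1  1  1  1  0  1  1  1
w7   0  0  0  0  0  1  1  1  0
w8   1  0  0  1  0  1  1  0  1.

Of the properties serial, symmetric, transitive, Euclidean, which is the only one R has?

serial

Serial: yes — every world has a successor (e.g. w0 R w0).
Symmetric: no — w0 R w5 but not w5 R w0.
Transitive: no — w0 R w3 and w3 R w1, but not w0 R w1.
Euclidean: no — w0 R w3 and w0 R w5, but not w3 R w5.
Only serial holds.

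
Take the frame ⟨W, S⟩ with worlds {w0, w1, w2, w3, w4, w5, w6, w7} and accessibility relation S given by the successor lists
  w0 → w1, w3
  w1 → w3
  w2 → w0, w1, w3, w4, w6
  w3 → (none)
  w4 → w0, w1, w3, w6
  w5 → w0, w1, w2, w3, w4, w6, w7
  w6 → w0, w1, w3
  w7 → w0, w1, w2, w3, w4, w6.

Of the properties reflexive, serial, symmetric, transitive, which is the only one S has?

Reflexive: no — w0 is not related to itself.
Serial: no — w3 has no S-successor.
Symmetric: no — w0 S w1 but not w1 S w0.
Transitive: yes — every two-step S-path is closed by a direct edge.
Only transitive holds.

transitive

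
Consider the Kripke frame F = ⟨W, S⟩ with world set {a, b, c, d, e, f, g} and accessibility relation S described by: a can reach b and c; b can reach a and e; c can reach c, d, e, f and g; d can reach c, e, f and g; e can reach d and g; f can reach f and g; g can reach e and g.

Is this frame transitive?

No

Transitive: no — a S b and b S e, but not a S e.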